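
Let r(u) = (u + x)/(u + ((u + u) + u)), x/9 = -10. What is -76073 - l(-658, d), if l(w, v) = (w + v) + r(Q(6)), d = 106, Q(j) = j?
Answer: -151035/2 ≈ -75518.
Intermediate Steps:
x = -90 (x = 9*(-10) = -90)
r(u) = (-90 + u)/(4*u) (r(u) = (u - 90)/(u + ((u + u) + u)) = (-90 + u)/(u + (2*u + u)) = (-90 + u)/(u + 3*u) = (-90 + u)/((4*u)) = (-90 + u)*(1/(4*u)) = (-90 + u)/(4*u))
l(w, v) = -7/2 + v + w (l(w, v) = (w + v) + (1/4)*(-90 + 6)/6 = (v + w) + (1/4)*(1/6)*(-84) = (v + w) - 7/2 = -7/2 + v + w)
-76073 - l(-658, d) = -76073 - (-7/2 + 106 - 658) = -76073 - 1*(-1111/2) = -76073 + 1111/2 = -151035/2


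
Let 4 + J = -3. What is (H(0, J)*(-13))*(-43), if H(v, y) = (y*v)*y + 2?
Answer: 1118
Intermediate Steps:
J = -7 (J = -4 - 3 = -7)
H(v, y) = 2 + v*y² (H(v, y) = (v*y)*y + 2 = v*y² + 2 = 2 + v*y²)
(H(0, J)*(-13))*(-43) = ((2 + 0*(-7)²)*(-13))*(-43) = ((2 + 0*49)*(-13))*(-43) = ((2 + 0)*(-13))*(-43) = (2*(-13))*(-43) = -26*(-43) = 1118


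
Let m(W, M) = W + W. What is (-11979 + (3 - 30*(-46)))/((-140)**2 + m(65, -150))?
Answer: -5298/9865 ≈ -0.53705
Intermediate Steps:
m(W, M) = 2*W
(-11979 + (3 - 30*(-46)))/((-140)**2 + m(65, -150)) = (-11979 + (3 - 30*(-46)))/((-140)**2 + 2*65) = (-11979 + (3 + 1380))/(19600 + 130) = (-11979 + 1383)/19730 = -10596*1/19730 = -5298/9865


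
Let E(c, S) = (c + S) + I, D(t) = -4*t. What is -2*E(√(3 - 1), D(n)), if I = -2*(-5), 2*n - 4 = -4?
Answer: -20 - 2*√2 ≈ -22.828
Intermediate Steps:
n = 0 (n = 2 + (½)*(-4) = 2 - 2 = 0)
I = 10
E(c, S) = 10 + S + c (E(c, S) = (c + S) + 10 = (S + c) + 10 = 10 + S + c)
-2*E(√(3 - 1), D(n)) = -2*(10 - 4*0 + √(3 - 1)) = -2*(10 + 0 + √2) = -2*(10 + √2) = -20 - 2*√2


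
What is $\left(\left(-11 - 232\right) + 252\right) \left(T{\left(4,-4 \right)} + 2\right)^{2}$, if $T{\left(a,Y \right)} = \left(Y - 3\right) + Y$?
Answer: $729$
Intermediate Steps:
$T{\left(a,Y \right)} = -3 + 2 Y$ ($T{\left(a,Y \right)} = \left(-3 + Y\right) + Y = -3 + 2 Y$)
$\left(\left(-11 - 232\right) + 252\right) \left(T{\left(4,-4 \right)} + 2\right)^{2} = \left(\left(-11 - 232\right) + 252\right) \left(\left(-3 + 2 \left(-4\right)\right) + 2\right)^{2} = \left(-243 + 252\right) \left(\left(-3 - 8\right) + 2\right)^{2} = 9 \left(-11 + 2\right)^{2} = 9 \left(-9\right)^{2} = 9 \cdot 81 = 729$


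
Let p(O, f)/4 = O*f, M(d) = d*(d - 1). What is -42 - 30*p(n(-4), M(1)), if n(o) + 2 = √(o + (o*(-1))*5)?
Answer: -42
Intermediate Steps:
M(d) = d*(-1 + d)
n(o) = -2 + 2*√(-o) (n(o) = -2 + √(o + (o*(-1))*5) = -2 + √(o - o*5) = -2 + √(o - 5*o) = -2 + √(-4*o) = -2 + 2*√(-o))
p(O, f) = 4*O*f (p(O, f) = 4*(O*f) = 4*O*f)
-42 - 30*p(n(-4), M(1)) = -42 - 120*(-2 + 2*√(-1*(-4)))*1*(-1 + 1) = -42 - 120*(-2 + 2*√4)*1*0 = -42 - 120*(-2 + 2*2)*0 = -42 - 120*(-2 + 4)*0 = -42 - 120*2*0 = -42 - 30*0 = -42 + 0 = -42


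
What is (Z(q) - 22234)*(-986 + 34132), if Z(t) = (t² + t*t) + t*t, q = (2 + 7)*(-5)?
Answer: -535606214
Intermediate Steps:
q = -45 (q = 9*(-5) = -45)
Z(t) = 3*t² (Z(t) = (t² + t²) + t² = 2*t² + t² = 3*t²)
(Z(q) - 22234)*(-986 + 34132) = (3*(-45)² - 22234)*(-986 + 34132) = (3*2025 - 22234)*33146 = (6075 - 22234)*33146 = -16159*33146 = -535606214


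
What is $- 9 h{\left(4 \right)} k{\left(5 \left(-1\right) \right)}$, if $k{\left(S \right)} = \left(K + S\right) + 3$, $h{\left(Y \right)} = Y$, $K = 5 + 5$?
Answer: $-288$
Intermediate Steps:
$K = 10$
$k{\left(S \right)} = 13 + S$ ($k{\left(S \right)} = \left(10 + S\right) + 3 = 13 + S$)
$- 9 h{\left(4 \right)} k{\left(5 \left(-1\right) \right)} = \left(-9\right) 4 \left(13 + 5 \left(-1\right)\right) = - 36 \left(13 - 5\right) = \left(-36\right) 8 = -288$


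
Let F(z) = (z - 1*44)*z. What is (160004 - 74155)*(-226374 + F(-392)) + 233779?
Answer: -4761123459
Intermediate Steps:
F(z) = z*(-44 + z) (F(z) = (z - 44)*z = (-44 + z)*z = z*(-44 + z))
(160004 - 74155)*(-226374 + F(-392)) + 233779 = (160004 - 74155)*(-226374 - 392*(-44 - 392)) + 233779 = 85849*(-226374 - 392*(-436)) + 233779 = 85849*(-226374 + 170912) + 233779 = 85849*(-55462) + 233779 = -4761357238 + 233779 = -4761123459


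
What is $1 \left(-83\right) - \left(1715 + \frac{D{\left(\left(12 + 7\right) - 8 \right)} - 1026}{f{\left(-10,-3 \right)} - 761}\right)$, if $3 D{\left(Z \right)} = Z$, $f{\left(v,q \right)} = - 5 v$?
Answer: $- \frac{3838201}{2133} \approx -1799.4$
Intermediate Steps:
$D{\left(Z \right)} = \frac{Z}{3}$
$1 \left(-83\right) - \left(1715 + \frac{D{\left(\left(12 + 7\right) - 8 \right)} - 1026}{f{\left(-10,-3 \right)} - 761}\right) = 1 \left(-83\right) - \left(1715 + \frac{\frac{\left(12 + 7\right) - 8}{3} - 1026}{\left(-5\right) \left(-10\right) - 761}\right) = -83 - \left(1715 + \frac{\frac{19 - 8}{3} - 1026}{50 - 761}\right) = -83 - \left(1715 + \frac{\frac{1}{3} \cdot 11 - 1026}{-711}\right) = -83 - \left(1715 + \left(\frac{11}{3} - 1026\right) \left(- \frac{1}{711}\right)\right) = -83 - \left(1715 - - \frac{3067}{2133}\right) = -83 - \frac{3661162}{2133} = - \frac{3838201}{2133}$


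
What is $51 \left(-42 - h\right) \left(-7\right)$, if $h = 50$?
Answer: $32844$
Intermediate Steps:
$51 \left(-42 - h\right) \left(-7\right) = 51 \left(-42 - 50\right) \left(-7\right) = 51 \left(-92\right) \left(-7\right) = \left(-4692\right) \left(-7\right) = 32844$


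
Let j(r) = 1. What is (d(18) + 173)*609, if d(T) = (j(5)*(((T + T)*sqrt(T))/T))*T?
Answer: 105357 + 65772*sqrt(2) ≈ 1.9837e+5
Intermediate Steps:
d(T) = 2*T**(3/2) (d(T) = (1*(((T + T)*sqrt(T))/T))*T = (1*(((2*T)*sqrt(T))/T))*T = (1*((2*T**(3/2))/T))*T = (1*(2*sqrt(T)))*T = (2*sqrt(T))*T = 2*T**(3/2))
(d(18) + 173)*609 = (2*18**(3/2) + 173)*609 = (2*(54*sqrt(2)) + 173)*609 = (108*sqrt(2) + 173)*609 = (173 + 108*sqrt(2))*609 = 105357 + 65772*sqrt(2)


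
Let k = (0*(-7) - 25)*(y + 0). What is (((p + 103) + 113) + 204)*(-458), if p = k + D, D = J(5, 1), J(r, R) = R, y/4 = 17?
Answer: 585782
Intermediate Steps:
y = 68 (y = 4*17 = 68)
k = -1700 (k = (0*(-7) - 25)*(68 + 0) = (0 - 25)*68 = -25*68 = -1700)
D = 1
p = -1699 (p = -1700 + 1 = -1699)
(((p + 103) + 113) + 204)*(-458) = (((-1699 + 103) + 113) + 204)*(-458) = ((-1596 + 113) + 204)*(-458) = (-1483 + 204)*(-458) = -1279*(-458) = 585782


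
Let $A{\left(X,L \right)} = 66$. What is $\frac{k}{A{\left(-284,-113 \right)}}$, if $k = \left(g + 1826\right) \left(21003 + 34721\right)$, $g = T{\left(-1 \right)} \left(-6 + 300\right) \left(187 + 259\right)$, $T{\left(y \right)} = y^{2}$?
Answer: $\frac{3704252900}{33} \approx 1.1225 \cdot 10^{8}$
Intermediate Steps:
$g = 131124$ ($g = \left(-1\right)^{2} \left(-6 + 300\right) \left(187 + 259\right) = 1 \cdot 294 \cdot 446 = 1 \cdot 131124 = 131124$)
$k = 7408505800$ ($k = \left(131124 + 1826\right) \left(21003 + 34721\right) = 132950 \cdot 55724 = 7408505800$)
$\frac{k}{A{\left(-284,-113 \right)}} = \frac{7408505800}{66} = 7408505800 \cdot \frac{1}{66} = \frac{3704252900}{33}$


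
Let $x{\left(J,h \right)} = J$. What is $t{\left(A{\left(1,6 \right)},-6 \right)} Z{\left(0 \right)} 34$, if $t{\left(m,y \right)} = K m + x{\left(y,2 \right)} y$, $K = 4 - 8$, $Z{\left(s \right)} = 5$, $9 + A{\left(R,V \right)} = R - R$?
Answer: $12240$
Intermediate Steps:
$A{\left(R,V \right)} = -9$ ($A{\left(R,V \right)} = -9 + \left(R - R\right) = -9 + 0 = -9$)
$K = -4$ ($K = 4 - 8 = -4$)
$t{\left(m,y \right)} = y^{2} - 4 m$ ($t{\left(m,y \right)} = - 4 m + y y = - 4 m + y^{2} = y^{2} - 4 m$)
$t{\left(A{\left(1,6 \right)},-6 \right)} Z{\left(0 \right)} 34 = \left(\left(-6\right)^{2} - -36\right) 5 \cdot 34 = \left(36 + 36\right) 5 \cdot 34 = 72 \cdot 5 \cdot 34 = 360 \cdot 34 = 12240$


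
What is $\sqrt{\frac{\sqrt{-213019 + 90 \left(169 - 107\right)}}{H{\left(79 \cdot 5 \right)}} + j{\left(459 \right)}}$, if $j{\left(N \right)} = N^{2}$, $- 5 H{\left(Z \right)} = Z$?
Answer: $\frac{\sqrt{1314860121 - 79 i \sqrt{207439}}}{79} \approx 459.0 - 0.0062802 i$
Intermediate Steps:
$H{\left(Z \right)} = - \frac{Z}{5}$
$\sqrt{\frac{\sqrt{-213019 + 90 \left(169 - 107\right)}}{H{\left(79 \cdot 5 \right)}} + j{\left(459 \right)}} = \sqrt{\frac{\sqrt{-213019 + 90 \left(169 - 107\right)}}{\left(- \frac{1}{5}\right) 79 \cdot 5} + 459^{2}} = \sqrt{\frac{\sqrt{-213019 + 90 \cdot 62}}{\left(- \frac{1}{5}\right) 395} + 210681} = \sqrt{\frac{\sqrt{-213019 + 5580}}{-79} + 210681} = \sqrt{\sqrt{-207439} \left(- \frac{1}{79}\right) + 210681} = \sqrt{i \sqrt{207439} \left(- \frac{1}{79}\right) + 210681} = \sqrt{- \frac{i \sqrt{207439}}{79} + 210681} = \sqrt{210681 - \frac{i \sqrt{207439}}{79}}$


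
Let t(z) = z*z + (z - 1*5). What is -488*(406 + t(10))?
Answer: -249368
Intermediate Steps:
t(z) = -5 + z + z² (t(z) = z² + (z - 5) = z² + (-5 + z) = -5 + z + z²)
-488*(406 + t(10)) = -488*(406 + (-5 + 10 + 10²)) = -488*(406 + (-5 + 10 + 100)) = -488*(406 + 105) = -488*511 = -249368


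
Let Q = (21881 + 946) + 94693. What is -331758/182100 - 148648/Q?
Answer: -68809376/22292075 ≈ -3.0867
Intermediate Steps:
Q = 117520 (Q = 22827 + 94693 = 117520)
-331758/182100 - 148648/Q = -331758/182100 - 148648/117520 = -331758*1/182100 - 148648*1/117520 = -55293/30350 - 18581/14690 = -68809376/22292075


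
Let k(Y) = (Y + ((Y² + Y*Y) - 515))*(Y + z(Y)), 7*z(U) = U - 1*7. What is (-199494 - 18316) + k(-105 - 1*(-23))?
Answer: -10044883/7 ≈ -1.4350e+6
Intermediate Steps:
z(U) = -1 + U/7 (z(U) = (U - 1*7)/7 = (U - 7)/7 = (-7 + U)/7 = -1 + U/7)
k(Y) = (-1 + 8*Y/7)*(-515 + Y + 2*Y²) (k(Y) = (Y + ((Y² + Y*Y) - 515))*(Y + (-1 + Y/7)) = (Y + ((Y² + Y²) - 515))*(-1 + 8*Y/7) = (Y + (2*Y² - 515))*(-1 + 8*Y/7) = (Y + (-515 + 2*Y²))*(-1 + 8*Y/7) = (-515 + Y + 2*Y²)*(-1 + 8*Y/7) = (-1 + 8*Y/7)*(-515 + Y + 2*Y²))
(-199494 - 18316) + k(-105 - 1*(-23)) = (-199494 - 18316) + (515 - 4127*(-105 - 1*(-23))/7 - 6*(-105 - 1*(-23))²/7 + 16*(-105 - 1*(-23))³/7) = -217810 + (515 - 4127*(-105 + 23)/7 - 6*(-105 + 23)²/7 + 16*(-105 + 23)³/7) = -217810 + (515 - 4127/7*(-82) - 6/7*(-82)² + (16/7)*(-82)³) = -217810 + (515 + 338414/7 - 6/7*6724 + (16/7)*(-551368)) = -217810 + (515 + 338414/7 - 40344/7 - 8821888/7) = -217810 - 8520213/7 = -10044883/7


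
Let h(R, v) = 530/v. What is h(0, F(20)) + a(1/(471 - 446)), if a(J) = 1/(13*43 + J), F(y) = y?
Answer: 370389/13976 ≈ 26.502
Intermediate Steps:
a(J) = 1/(559 + J)
h(0, F(20)) + a(1/(471 - 446)) = 530/20 + 1/(559 + 1/(471 - 446)) = 530*(1/20) + 1/(559 + 1/25) = 53/2 + 1/(559 + 1/25) = 53/2 + 1/(13976/25) = 53/2 + 25/13976 = 370389/13976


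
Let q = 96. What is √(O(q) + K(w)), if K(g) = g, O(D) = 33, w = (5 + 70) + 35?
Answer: √143 ≈ 11.958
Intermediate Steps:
w = 110 (w = 75 + 35 = 110)
√(O(q) + K(w)) = √(33 + 110) = √143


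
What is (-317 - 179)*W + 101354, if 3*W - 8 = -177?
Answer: 387886/3 ≈ 1.2930e+5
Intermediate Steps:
W = -169/3 (W = 8/3 + (⅓)*(-177) = 8/3 - 59 = -169/3 ≈ -56.333)
(-317 - 179)*W + 101354 = (-317 - 179)*(-169/3) + 101354 = -496*(-169/3) + 101354 = 83824/3 + 101354 = 387886/3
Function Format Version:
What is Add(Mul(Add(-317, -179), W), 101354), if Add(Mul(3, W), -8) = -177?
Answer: Rational(387886, 3) ≈ 1.2930e+5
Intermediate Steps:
W = Rational(-169, 3) (W = Add(Rational(8, 3), Mul(Rational(1, 3), -177)) = Add(Rational(8, 3), -59) = Rational(-169, 3) ≈ -56.333)
Add(Mul(Add(-317, -179), W), 101354) = Add(Mul(Add(-317, -179), Rational(-169, 3)), 101354) = Add(Mul(-496, Rational(-169, 3)), 101354) = Add(Rational(83824, 3), 101354) = Rational(387886, 3)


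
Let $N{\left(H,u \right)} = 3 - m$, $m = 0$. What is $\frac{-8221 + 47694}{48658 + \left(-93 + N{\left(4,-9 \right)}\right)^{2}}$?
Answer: $\frac{39473}{56758} \approx 0.69546$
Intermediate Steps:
$N{\left(H,u \right)} = 3$ ($N{\left(H,u \right)} = 3 - 0 = 3 + 0 = 3$)
$\frac{-8221 + 47694}{48658 + \left(-93 + N{\left(4,-9 \right)}\right)^{2}} = \frac{-8221 + 47694}{48658 + \left(-93 + 3\right)^{2}} = \frac{39473}{48658 + \left(-90\right)^{2}} = \frac{39473}{48658 + 8100} = \frac{39473}{56758}$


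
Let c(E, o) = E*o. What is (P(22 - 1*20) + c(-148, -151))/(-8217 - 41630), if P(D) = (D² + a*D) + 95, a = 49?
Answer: -22545/49847 ≈ -0.45228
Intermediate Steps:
P(D) = 95 + D² + 49*D (P(D) = (D² + 49*D) + 95 = 95 + D² + 49*D)
(P(22 - 1*20) + c(-148, -151))/(-8217 - 41630) = ((95 + (22 - 1*20)² + 49*(22 - 1*20)) - 148*(-151))/(-8217 - 41630) = ((95 + (22 - 20)² + 49*(22 - 20)) + 22348)/(-49847) = ((95 + 2² + 49*2) + 22348)*(-1/49847) = ((95 + 4 + 98) + 22348)*(-1/49847) = (197 + 22348)*(-1/49847) = 22545*(-1/49847) = -22545/49847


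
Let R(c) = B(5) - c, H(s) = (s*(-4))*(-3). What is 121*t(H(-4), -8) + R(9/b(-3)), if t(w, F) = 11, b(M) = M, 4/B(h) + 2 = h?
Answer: 4006/3 ≈ 1335.3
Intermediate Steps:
B(h) = 4/(-2 + h)
H(s) = 12*s (H(s) = -4*s*(-3) = 12*s)
R(c) = 4/3 - c (R(c) = 4/(-2 + 5) - c = 4/3 - c)
121*t(H(-4), -8) + R(9/b(-3)) = 121*11 + (4/3 - 9/(-3)) = 1331 + (4/3 - 9*(-1)/3) = 1331 + (4/3 - 1*(-3)) = 1331 + (4/3 + 3) = 1331 + 13/3 = 4006/3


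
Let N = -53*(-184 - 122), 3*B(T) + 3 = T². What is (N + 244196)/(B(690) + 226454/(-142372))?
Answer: 18537831004/11297033787 ≈ 1.6409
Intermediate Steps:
B(T) = -1 + T²/3
N = 16218 (N = -53*(-306) = 16218)
(N + 244196)/(B(690) + 226454/(-142372)) = (16218 + 244196)/((-1 + (⅓)*690²) + 226454/(-142372)) = 260414/((-1 + (⅓)*476100) + 226454*(-1/142372)) = 260414/((-1 + 158700) - 113227/71186) = 260414/(158699 - 113227/71186) = 260414/(11297033787/71186) = 260414*(71186/11297033787) = 18537831004/11297033787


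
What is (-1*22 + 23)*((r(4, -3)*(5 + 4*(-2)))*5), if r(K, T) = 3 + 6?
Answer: -135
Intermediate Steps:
r(K, T) = 9
(-1*22 + 23)*((r(4, -3)*(5 + 4*(-2)))*5) = (-1*22 + 23)*((9*(5 + 4*(-2)))*5) = (-22 + 23)*((9*(5 - 8))*5) = 1*((9*(-3))*5) = 1*(-27*5) = 1*(-135) = -135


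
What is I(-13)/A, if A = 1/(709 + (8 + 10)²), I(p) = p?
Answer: -13429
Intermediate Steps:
A = 1/1033 (A = 1/(709 + 18²) = 1/(709 + 324) = 1/1033 ≈ 0.00096805)
I(-13)/A = -13/1/1033 = -13*1033 = -13429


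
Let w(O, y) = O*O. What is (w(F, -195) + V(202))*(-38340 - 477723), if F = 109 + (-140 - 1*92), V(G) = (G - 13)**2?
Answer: -26241803550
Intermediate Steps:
V(G) = (-13 + G)**2
F = -123 (F = 109 + (-140 - 92) = 109 - 232 = -123)
w(O, y) = O**2
(w(F, -195) + V(202))*(-38340 - 477723) = ((-123)**2 + (-13 + 202)**2)*(-38340 - 477723) = (15129 + 189**2)*(-516063) = (15129 + 35721)*(-516063) = 50850*(-516063) = -26241803550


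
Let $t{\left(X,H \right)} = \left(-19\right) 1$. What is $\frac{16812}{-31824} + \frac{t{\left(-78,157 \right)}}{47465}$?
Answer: $- \frac{22182951}{41959060} \approx -0.52868$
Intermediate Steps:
$t{\left(X,H \right)} = -19$
$\frac{16812}{-31824} + \frac{t{\left(-78,157 \right)}}{47465} = \frac{16812}{-31824} - \frac{19}{47465} = 16812 \left(- \frac{1}{31824}\right) - \frac{19}{47465} = - \frac{467}{884} - \frac{19}{47465} = - \frac{22182951}{41959060}$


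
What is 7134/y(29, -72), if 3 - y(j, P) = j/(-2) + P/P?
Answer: 4756/11 ≈ 432.36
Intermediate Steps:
y(j, P) = 2 + j/2 (y(j, P) = 3 - (j/(-2) + P/P) = 3 - (j*(-½) + 1) = 3 - (-j/2 + 1) = 3 - (1 - j/2) = 3 + (-1 + j/2) = 2 + j/2)
7134/y(29, -72) = 7134/(2 + (½)*29) = 7134/(2 + 29/2) = 7134/(33/2) = 7134*(2/33) = 4756/11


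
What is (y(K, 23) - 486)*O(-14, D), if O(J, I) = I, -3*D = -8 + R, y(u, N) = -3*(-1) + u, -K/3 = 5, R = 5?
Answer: -498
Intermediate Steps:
K = -15 (K = -3*5 = -15)
y(u, N) = 3 + u
D = 1 (D = -(-8 + 5)/3 = -⅓*(-3) = 1)
(y(K, 23) - 486)*O(-14, D) = ((3 - 15) - 486)*1 = (-12 - 486)*1 = -498*1 = -498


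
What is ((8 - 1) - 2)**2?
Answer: 25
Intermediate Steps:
((8 - 1) - 2)**2 = (7 - 2)**2 = 5**2 = 25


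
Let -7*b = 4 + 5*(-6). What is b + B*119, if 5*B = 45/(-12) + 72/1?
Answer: 227929/140 ≈ 1628.1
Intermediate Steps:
b = 26/7 (b = -(4 + 5*(-6))/7 = -(4 - 30)/7 = -1/7*(-26) = 26/7 ≈ 3.7143)
B = 273/20 (B = (45/(-12) + 72/1)/5 = (45*(-1/12) + 72*1)/5 = (-15/4 + 72)/5 = (1/5)*(273/4) = 273/20 ≈ 13.650)
b + B*119 = 26/7 + (273/20)*119 = 26/7 + 32487/20 = 227929/140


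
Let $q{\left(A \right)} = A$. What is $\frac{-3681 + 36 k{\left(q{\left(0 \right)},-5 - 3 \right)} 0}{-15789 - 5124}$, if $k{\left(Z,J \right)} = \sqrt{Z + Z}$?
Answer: $\frac{1227}{6971} \approx 0.17601$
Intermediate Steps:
$k{\left(Z,J \right)} = \sqrt{2} \sqrt{Z}$ ($k{\left(Z,J \right)} = \sqrt{2 Z} = \sqrt{2} \sqrt{Z}$)
$\frac{-3681 + 36 k{\left(q{\left(0 \right)},-5 - 3 \right)} 0}{-15789 - 5124} = \frac{-3681 + 36 \sqrt{2} \sqrt{0} \cdot 0}{-15789 - 5124} = \frac{-3681 + 36 \sqrt{2} \cdot 0 \cdot 0}{-20913} = \left(-3681 + 36 \cdot 0 \cdot 0\right) \left(- \frac{1}{20913}\right) = \left(-3681 + 0 \cdot 0\right) \left(- \frac{1}{20913}\right) = \left(-3681 + 0\right) \left(- \frac{1}{20913}\right) = \left(-3681\right) \left(- \frac{1}{20913}\right) = \frac{1227}{6971}$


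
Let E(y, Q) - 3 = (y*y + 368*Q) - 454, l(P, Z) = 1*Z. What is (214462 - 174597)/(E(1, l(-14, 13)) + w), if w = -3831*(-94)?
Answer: 5695/52064 ≈ 0.10938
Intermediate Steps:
l(P, Z) = Z
E(y, Q) = -451 + y**2 + 368*Q (E(y, Q) = 3 + ((y*y + 368*Q) - 454) = 3 + ((y**2 + 368*Q) - 454) = 3 + (-454 + y**2 + 368*Q) = -451 + y**2 + 368*Q)
w = 360114
(214462 - 174597)/(E(1, l(-14, 13)) + w) = (214462 - 174597)/((-451 + 1**2 + 368*13) + 360114) = 39865/((-451 + 1 + 4784) + 360114) = 39865/(4334 + 360114) = 39865/364448 = 39865*(1/364448) = 5695/52064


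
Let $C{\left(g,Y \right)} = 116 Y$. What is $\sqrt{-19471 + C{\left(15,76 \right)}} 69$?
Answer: $69 i \sqrt{10655} \approx 7122.4 i$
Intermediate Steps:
$\sqrt{-19471 + C{\left(15,76 \right)}} 69 = \sqrt{-19471 + 116 \cdot 76} \cdot 69 = \sqrt{-19471 + 8816} \cdot 69 = \sqrt{-10655} \cdot 69 = i \sqrt{10655} \cdot 69 = 69 i \sqrt{10655}$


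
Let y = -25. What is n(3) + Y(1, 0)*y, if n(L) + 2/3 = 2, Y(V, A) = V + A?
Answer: -71/3 ≈ -23.667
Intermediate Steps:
Y(V, A) = A + V
n(L) = 4/3 (n(L) = -2/3 + 2 = 4/3)
n(3) + Y(1, 0)*y = 4/3 + (0 + 1)*(-25) = 4/3 + 1*(-25) = 4/3 - 25 = -71/3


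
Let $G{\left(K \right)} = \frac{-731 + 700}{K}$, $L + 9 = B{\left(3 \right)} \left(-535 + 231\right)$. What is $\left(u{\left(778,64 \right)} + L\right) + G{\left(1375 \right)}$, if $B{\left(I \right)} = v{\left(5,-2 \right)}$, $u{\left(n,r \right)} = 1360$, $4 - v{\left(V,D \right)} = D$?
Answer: $- \frac{650406}{1375} \approx -473.02$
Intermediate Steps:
$v{\left(V,D \right)} = 4 - D$
$B{\left(I \right)} = 6$ ($B{\left(I \right)} = 4 - -2 = 4 + 2 = 6$)
$L = -1833$ ($L = -9 + 6 \left(-535 + 231\right) = -9 + 6 \left(-304\right) = -9 - 1824 = -1833$)
$G{\left(K \right)} = - \frac{31}{K}$
$\left(u{\left(778,64 \right)} + L\right) + G{\left(1375 \right)} = \left(1360 - 1833\right) - \frac{31}{1375} = -473 - \frac{31}{1375} = - \frac{650406}{1375}$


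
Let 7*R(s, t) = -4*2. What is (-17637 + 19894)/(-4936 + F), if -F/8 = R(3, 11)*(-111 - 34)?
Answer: -15799/43832 ≈ -0.36044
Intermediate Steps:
R(s, t) = -8/7 (R(s, t) = (-4*2)/7 = (⅐)*(-8) = -8/7)
F = -9280/7 (F = -(-64)*(-111 - 34)/7 = -(-64)*(-145)/7 = -8*1160/7 = -9280/7 ≈ -1325.7)
(-17637 + 19894)/(-4936 + F) = (-17637 + 19894)/(-4936 - 9280/7) = 2257/(-43832/7) = 2257*(-7/43832) = -15799/43832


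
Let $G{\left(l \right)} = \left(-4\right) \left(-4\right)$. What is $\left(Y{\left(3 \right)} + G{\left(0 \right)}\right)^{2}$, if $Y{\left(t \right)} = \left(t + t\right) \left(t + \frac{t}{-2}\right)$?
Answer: $625$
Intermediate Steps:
$Y{\left(t \right)} = t^{2}$ ($Y{\left(t \right)} = 2 t \left(t + t \left(- \frac{1}{2}\right)\right) = 2 t \left(t - \frac{t}{2}\right) = 2 t \frac{t}{2} = t^{2}$)
$G{\left(l \right)} = 16$
$\left(Y{\left(3 \right)} + G{\left(0 \right)}\right)^{2} = \left(3^{2} + 16\right)^{2} = \left(9 + 16\right)^{2} = 25^{2} = 625$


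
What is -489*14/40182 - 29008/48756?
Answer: -62474293/81629733 ≈ -0.76534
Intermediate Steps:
-489*14/40182 - 29008/48756 = -6846*1/40182 - 29008*1/48756 = -1141/6697 - 7252/12189 = -62474293/81629733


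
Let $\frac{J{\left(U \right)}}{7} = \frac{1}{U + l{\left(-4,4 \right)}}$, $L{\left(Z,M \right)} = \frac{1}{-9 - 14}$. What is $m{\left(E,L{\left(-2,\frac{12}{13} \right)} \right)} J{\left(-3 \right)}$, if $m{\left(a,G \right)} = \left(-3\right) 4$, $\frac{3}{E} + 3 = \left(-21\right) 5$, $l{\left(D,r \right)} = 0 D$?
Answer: $28$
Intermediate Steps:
$l{\left(D,r \right)} = 0$
$L{\left(Z,M \right)} = - \frac{1}{23}$ ($L{\left(Z,M \right)} = \frac{1}{-23} = - \frac{1}{23}$)
$J{\left(U \right)} = \frac{7}{U}$ ($J{\left(U \right)} = \frac{7}{U + 0} = \frac{7}{U}$)
$E = - \frac{1}{36}$ ($E = \frac{3}{-3 - 105} = \frac{3}{-108} = 3 \left(- \frac{1}{108}\right) = - \frac{1}{36} \approx -0.027778$)
$m{\left(a,G \right)} = -12$
$m{\left(E,L{\left(-2,\frac{12}{13} \right)} \right)} J{\left(-3 \right)} = - 12 \frac{7}{-3} = - 12 \cdot 7 \left(- \frac{1}{3}\right) = \left(-12\right) \left(- \frac{7}{3}\right) = 28$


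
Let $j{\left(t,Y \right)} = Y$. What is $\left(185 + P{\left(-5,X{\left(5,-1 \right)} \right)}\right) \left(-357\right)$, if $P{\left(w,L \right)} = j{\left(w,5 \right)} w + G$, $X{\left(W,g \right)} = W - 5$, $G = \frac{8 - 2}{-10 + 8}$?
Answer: $-56049$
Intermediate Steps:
$G = -3$ ($G = \frac{6}{-2} = 6 \left(- \frac{1}{2}\right) = -3$)
$X{\left(W,g \right)} = -5 + W$ ($X{\left(W,g \right)} = W - 5 = -5 + W$)
$P{\left(w,L \right)} = -3 + 5 w$ ($P{\left(w,L \right)} = 5 w - 3 = -3 + 5 w$)
$\left(185 + P{\left(-5,X{\left(5,-1 \right)} \right)}\right) \left(-357\right) = \left(185 + \left(-3 + 5 \left(-5\right)\right)\right) \left(-357\right) = \left(185 - 28\right) \left(-357\right) = 157 \left(-357\right) = -56049$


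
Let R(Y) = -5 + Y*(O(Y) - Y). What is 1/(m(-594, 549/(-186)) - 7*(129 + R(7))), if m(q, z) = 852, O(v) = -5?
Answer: 1/572 ≈ 0.0017483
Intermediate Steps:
R(Y) = -5 + Y*(-5 - Y)
1/(m(-594, 549/(-186)) - 7*(129 + R(7))) = 1/(852 - 7*(129 + (-5 - 1*7² - 5*7))) = 1/(852 - 7*(129 + (-5 - 1*49 - 35))) = 1/(852 - 7*(129 + (-5 - 49 - 35))) = 1/(852 - 7*(129 - 89)) = 1/(852 - 7*40) = 1/(852 - 280) = 1/572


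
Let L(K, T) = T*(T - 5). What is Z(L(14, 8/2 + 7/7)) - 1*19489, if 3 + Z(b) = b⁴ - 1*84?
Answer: -19576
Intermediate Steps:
L(K, T) = T*(-5 + T)
Z(b) = -87 + b⁴ (Z(b) = -3 + (b⁴ - 1*84) = -3 + (b⁴ - 84) = -3 + (-84 + b⁴) = -87 + b⁴)
Z(L(14, 8/2 + 7/7)) - 1*19489 = (-87 + ((8/2 + 7/7)*(-5 + (8/2 + 7/7)))⁴) - 1*19489 = (-87 + ((8*(½) + 7*(⅐))*(-5 + (8*(½) + 7*(⅐))))⁴) - 19489 = (-87 + ((4 + 1)*(-5 + (4 + 1)))⁴) - 19489 = (-87 + (5*(-5 + 5))⁴) - 19489 = (-87 + (5*0)⁴) - 19489 = (-87 + 0⁴) - 19489 = (-87 + 0) - 19489 = -87 - 19489 = -19576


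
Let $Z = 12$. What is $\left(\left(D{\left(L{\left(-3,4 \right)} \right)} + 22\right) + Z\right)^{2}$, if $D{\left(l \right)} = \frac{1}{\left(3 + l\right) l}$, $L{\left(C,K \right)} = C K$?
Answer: $\frac{13490929}{11664} \approx 1156.6$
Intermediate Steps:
$D{\left(l \right)} = \frac{1}{l \left(3 + l\right)}$
$\left(\left(D{\left(L{\left(-3,4 \right)} \right)} + 22\right) + Z\right)^{2} = \left(\left(\frac{1}{\left(-3\right) 4 \left(3 - 12\right)} + 22\right) + 12\right)^{2} = \left(\left(\frac{1}{\left(-12\right) \left(3 - 12\right)} + 22\right) + 12\right)^{2} = \left(\left(- \frac{1}{12 \left(-9\right)} + 22\right) + 12\right)^{2} = \left(\left(\left(- \frac{1}{12}\right) \left(- \frac{1}{9}\right) + 22\right) + 12\right)^{2} = \left(\left(\frac{1}{108} + 22\right) + 12\right)^{2} = \left(\frac{2377}{108} + 12\right)^{2} = \left(\frac{3673}{108}\right)^{2} = \frac{13490929}{11664}$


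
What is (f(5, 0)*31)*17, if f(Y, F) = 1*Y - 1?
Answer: 2108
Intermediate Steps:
f(Y, F) = -1 + Y (f(Y, F) = Y - 1 = -1 + Y)
(f(5, 0)*31)*17 = ((-1 + 5)*31)*17 = (4*31)*17 = 124*17 = 2108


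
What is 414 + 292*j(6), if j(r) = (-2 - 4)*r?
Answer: -10098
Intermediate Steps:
j(r) = -6*r
414 + 292*j(6) = 414 + 292*(-6*6) = 414 + 292*(-36) = 414 - 10512 = -10098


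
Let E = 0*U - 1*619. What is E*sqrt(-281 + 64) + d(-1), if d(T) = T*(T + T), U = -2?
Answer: 2 - 619*I*sqrt(217) ≈ 2.0 - 9118.4*I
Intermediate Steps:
E = -619 (E = 0*(-2) - 1*619 = 0 - 619 = -619)
d(T) = 2*T**2 (d(T) = T*(2*T) = 2*T**2)
E*sqrt(-281 + 64) + d(-1) = -619*sqrt(-281 + 64) + 2*(-1)**2 = -619*I*sqrt(217) + 2*1 = -619*I*sqrt(217) + 2 = 2 - 619*I*sqrt(217)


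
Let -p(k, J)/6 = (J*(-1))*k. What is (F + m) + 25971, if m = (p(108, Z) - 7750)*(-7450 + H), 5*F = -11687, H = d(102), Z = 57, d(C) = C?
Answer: -1072175472/5 ≈ -2.1444e+8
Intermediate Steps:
p(k, J) = 6*J*k (p(k, J) = -6*J*(-1)*k = -6*(-J)*k = -(-6)*J*k = 6*J*k)
H = 102
F = -11687/5 (F = (1/5)*(-11687) = -11687/5 ≈ -2337.4)
m = -214458728 (m = (6*57*108 - 7750)*(-7450 + 102) = (36936 - 7750)*(-7348) = 29186*(-7348) = -214458728)
(F + m) + 25971 = (-11687/5 - 214458728) + 25971 = -1072305327/5 + 25971 = -1072175472/5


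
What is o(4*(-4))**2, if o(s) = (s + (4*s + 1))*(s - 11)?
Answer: 4549689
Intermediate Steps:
o(s) = (1 + 5*s)*(-11 + s) (o(s) = (s + (1 + 4*s))*(-11 + s) = (1 + 5*s)*(-11 + s))
o(4*(-4))**2 = (-11 - 216*(-4) + 5*(4*(-4))**2)**2 = (-11 - 54*(-16) + 5*(-16)**2)**2 = (-11 + 864 + 5*256)**2 = (-11 + 864 + 1280)**2 = 2133**2 = 4549689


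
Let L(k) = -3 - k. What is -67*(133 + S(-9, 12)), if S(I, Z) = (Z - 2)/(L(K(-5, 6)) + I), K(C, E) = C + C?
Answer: -8576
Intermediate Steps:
K(C, E) = 2*C
S(I, Z) = (-2 + Z)/(7 + I) (S(I, Z) = (Z - 2)/((-3 - 2*(-5)) + I) = (-2 + Z)/((-3 - 1*(-10)) + I) = (-2 + Z)/((-3 + 10) + I) = (-2 + Z)/(7 + I))
-67*(133 + S(-9, 12)) = -67*(133 + (-2 + 12)/(7 - 9)) = -67*(133 + 10/(-2)) = -67*(133 - 1/2*10) = -67*(133 - 5) = -67*128 = -8576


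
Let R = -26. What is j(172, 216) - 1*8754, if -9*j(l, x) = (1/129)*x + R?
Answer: -3386752/387 ≈ -8751.3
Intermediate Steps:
j(l, x) = 26/9 - x/1161 (j(l, x) = -((1/129)*x - 26)/9 = -((1*(1/129))*x - 26)/9 = -(x/129 - 26)/9 = -(-26 + x/129)/9 = 26/9 - x/1161)
j(172, 216) - 1*8754 = (26/9 - 1/1161*216) - 1*8754 = (26/9 - 8/43) - 8754 = 1046/387 - 8754 = -3386752/387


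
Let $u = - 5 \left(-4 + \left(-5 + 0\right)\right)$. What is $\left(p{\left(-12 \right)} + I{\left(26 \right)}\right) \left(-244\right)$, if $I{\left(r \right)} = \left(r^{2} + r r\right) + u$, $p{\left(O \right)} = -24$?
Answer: $-335012$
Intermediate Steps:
$u = 45$ ($u = - 5 \left(-4 - 5\right) = \left(-5\right) \left(-9\right) = 45$)
$I{\left(r \right)} = 45 + 2 r^{2}$ ($I{\left(r \right)} = \left(r^{2} + r r\right) + 45 = \left(r^{2} + r^{2}\right) + 45 = 2 r^{2} + 45 = 45 + 2 r^{2}$)
$\left(p{\left(-12 \right)} + I{\left(26 \right)}\right) \left(-244\right) = \left(-24 + \left(45 + 2 \cdot 26^{2}\right)\right) \left(-244\right) = \left(-24 + \left(45 + 2 \cdot 676\right)\right) \left(-244\right) = \left(-24 + \left(45 + 1352\right)\right) \left(-244\right) = \left(-24 + 1397\right) \left(-244\right) = 1373 \left(-244\right) = -335012$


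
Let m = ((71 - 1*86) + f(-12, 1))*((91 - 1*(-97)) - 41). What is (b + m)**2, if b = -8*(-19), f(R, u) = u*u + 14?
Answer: 23104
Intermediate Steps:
f(R, u) = 14 + u**2 (f(R, u) = u**2 + 14 = 14 + u**2)
b = 152
m = 0 (m = ((71 - 1*86) + (14 + 1**2))*((91 - 1*(-97)) - 41) = ((71 - 86) + (14 + 1))*((91 + 97) - 41) = (-15 + 15)*(188 - 41) = 0*147 = 0)
(b + m)**2 = (152 + 0)**2 = 152**2 = 23104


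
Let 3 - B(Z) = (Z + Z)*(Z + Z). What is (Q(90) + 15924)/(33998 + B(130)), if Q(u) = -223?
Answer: -15701/33599 ≈ -0.46731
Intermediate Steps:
B(Z) = 3 - 4*Z² (B(Z) = 3 - (Z + Z)*(Z + Z) = 3 - 2*Z*2*Z = 3 - 4*Z²)
(Q(90) + 15924)/(33998 + B(130)) = (-223 + 15924)/(33998 + (3 - 4*130²)) = 15701/(33998 + (3 - 4*16900)) = 15701/(33998 + (3 - 67600)) = 15701/(33998 - 67597) = 15701/(-33599) = 15701*(-1/33599) = -15701/33599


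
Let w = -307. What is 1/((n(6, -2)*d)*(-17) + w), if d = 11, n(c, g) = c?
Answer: -1/1429 ≈ -0.00069979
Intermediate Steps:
1/((n(6, -2)*d)*(-17) + w) = 1/((6*11)*(-17) - 307) = 1/(66*(-17) - 307) = 1/(-1122 - 307) = 1/(-1429) = -1/1429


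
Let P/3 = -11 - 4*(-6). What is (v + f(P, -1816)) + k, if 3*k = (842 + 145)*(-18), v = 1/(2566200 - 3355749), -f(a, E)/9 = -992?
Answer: 2373384293/789549 ≈ 3006.0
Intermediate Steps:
P = 39 (P = 3*(-11 - 4*(-6)) = 3*(-11 + 24) = 3*13 = 39)
f(a, E) = 8928 (f(a, E) = -9*(-992) = 8928)
v = -1/789549 (v = 1/(-789549) = -1/789549 ≈ -1.2665e-6)
k = -5922 (k = ((842 + 145)*(-18))/3 = (987*(-18))/3 = (1/3)*(-17766) = -5922)
(v + f(P, -1816)) + k = (-1/789549 + 8928) - 5922 = 7049093471/789549 - 5922 = 2373384293/789549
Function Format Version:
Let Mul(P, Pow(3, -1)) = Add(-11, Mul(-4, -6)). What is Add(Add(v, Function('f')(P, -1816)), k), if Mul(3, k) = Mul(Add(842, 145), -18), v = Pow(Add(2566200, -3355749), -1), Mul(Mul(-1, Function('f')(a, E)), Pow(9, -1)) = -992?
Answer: Rational(2373384293, 789549) ≈ 3006.0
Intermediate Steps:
P = 39 (P = Mul(3, Add(-11, Mul(-4, -6))) = Mul(3, Add(-11, 24)) = Mul(3, 13) = 39)
Function('f')(a, E) = 8928 (Function('f')(a, E) = Mul(-9, -992) = 8928)
v = Rational(-1, 789549) (v = Pow(-789549, -1) = Rational(-1, 789549) ≈ -1.2665e-6)
k = -5922 (k = Mul(Rational(1, 3), Mul(Add(842, 145), -18)) = Mul(Rational(1, 3), Mul(987, -18)) = Mul(Rational(1, 3), -17766) = -5922)
Add(Add(v, Function('f')(P, -1816)), k) = Add(Add(Rational(-1, 789549), 8928), -5922) = Add(Rational(7049093471, 789549), -5922) = Rational(2373384293, 789549)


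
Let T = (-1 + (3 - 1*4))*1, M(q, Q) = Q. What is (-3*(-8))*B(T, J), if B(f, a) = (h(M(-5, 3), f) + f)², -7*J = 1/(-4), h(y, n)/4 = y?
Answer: 2400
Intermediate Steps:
h(y, n) = 4*y
T = -2 (T = (-1 + (3 - 4))*1 = (-1 - 1)*1 = -2*1 = -2)
J = 1/28 (J = -⅐/(-4) = -⅐*(-¼) = 1/28 ≈ 0.035714)
B(f, a) = (12 + f)² (B(f, a) = (4*3 + f)² = (12 + f)²)
(-3*(-8))*B(T, J) = (-3*(-8))*(12 - 2)² = 24*10² = 24*100 = 2400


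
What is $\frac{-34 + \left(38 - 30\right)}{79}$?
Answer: $- \frac{26}{79} \approx -0.32911$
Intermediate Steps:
$\frac{-34 + \left(38 - 30\right)}{79} = \frac{-34 + 8}{79} = \frac{1}{79} \left(-26\right) = - \frac{26}{79}$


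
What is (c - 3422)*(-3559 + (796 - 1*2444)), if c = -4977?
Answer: 43733593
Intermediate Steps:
(c - 3422)*(-3559 + (796 - 1*2444)) = (-4977 - 3422)*(-3559 + (796 - 1*2444)) = -8399*(-3559 + (796 - 2444)) = -8399*(-3559 - 1648) = -8399*(-5207) = 43733593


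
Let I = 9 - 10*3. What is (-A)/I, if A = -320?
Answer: -320/21 ≈ -15.238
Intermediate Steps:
I = -21 (I = 9 - 30 = -21)
(-A)/I = -1*(-320)/(-21) = 320*(-1/21) = -320/21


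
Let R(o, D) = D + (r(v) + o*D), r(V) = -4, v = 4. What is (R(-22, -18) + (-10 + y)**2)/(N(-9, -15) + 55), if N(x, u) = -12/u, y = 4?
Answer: 2050/279 ≈ 7.3477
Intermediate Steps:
R(o, D) = -4 + D + D*o (R(o, D) = D + (-4 + o*D) = D + (-4 + D*o) = -4 + D + D*o)
(R(-22, -18) + (-10 + y)**2)/(N(-9, -15) + 55) = ((-4 - 18 - 18*(-22)) + (-10 + 4)**2)/(-12/(-15) + 55) = ((-4 - 18 + 396) + (-6)**2)/(-12*(-1/15) + 55) = (374 + 36)/(4/5 + 55) = 410/(279/5) = 410*(5/279) = 2050/279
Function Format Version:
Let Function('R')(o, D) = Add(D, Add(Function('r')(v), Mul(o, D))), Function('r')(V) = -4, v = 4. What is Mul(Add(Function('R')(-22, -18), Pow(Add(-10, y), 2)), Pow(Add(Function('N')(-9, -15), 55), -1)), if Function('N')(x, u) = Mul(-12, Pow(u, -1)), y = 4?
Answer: Rational(2050, 279) ≈ 7.3477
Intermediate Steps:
Function('R')(o, D) = Add(-4, D, Mul(D, o)) (Function('R')(o, D) = Add(D, Add(-4, Mul(o, D))) = Add(D, Add(-4, Mul(D, o))) = Add(-4, D, Mul(D, o)))
Mul(Add(Function('R')(-22, -18), Pow(Add(-10, y), 2)), Pow(Add(Function('N')(-9, -15), 55), -1)) = Mul(Add(Add(-4, -18, Mul(-18, -22)), Pow(Add(-10, 4), 2)), Pow(Add(Mul(-12, Pow(-15, -1)), 55), -1)) = Mul(Add(Add(-4, -18, 396), Pow(-6, 2)), Pow(Add(Mul(-12, Rational(-1, 15)), 55), -1)) = Mul(Add(374, 36), Pow(Add(Rational(4, 5), 55), -1)) = Mul(410, Pow(Rational(279, 5), -1)) = Mul(410, Rational(5, 279)) = Rational(2050, 279)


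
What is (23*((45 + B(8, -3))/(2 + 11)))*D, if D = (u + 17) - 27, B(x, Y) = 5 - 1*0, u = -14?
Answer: -27600/13 ≈ -2123.1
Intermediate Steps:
B(x, Y) = 5 (B(x, Y) = 5 + 0 = 5)
D = -24 (D = (-14 + 17) - 27 = 3 - 27 = -24)
(23*((45 + B(8, -3))/(2 + 11)))*D = (23*((45 + 5)/(2 + 11)))*(-24) = (23*(50/13))*(-24) = (1150/13)*(-24) = -27600/13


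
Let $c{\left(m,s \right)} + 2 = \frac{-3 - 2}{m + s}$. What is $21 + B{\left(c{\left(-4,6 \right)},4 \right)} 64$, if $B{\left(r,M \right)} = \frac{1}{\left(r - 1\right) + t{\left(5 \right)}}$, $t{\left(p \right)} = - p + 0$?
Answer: $\frac{313}{21} \approx 14.905$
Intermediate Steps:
$t{\left(p \right)} = - p$
$c{\left(m,s \right)} = -2 - \frac{5}{m + s}$ ($c{\left(m,s \right)} = -2 + \frac{-3 - 2}{m + s} = -2 - \frac{5}{m + s}$)
$B{\left(r,M \right)} = \frac{1}{-6 + r}$ ($B{\left(r,M \right)} = \frac{1}{\left(r - 1\right) - 5} = \frac{1}{\left(-1 + r\right) - 5} = \frac{1}{-6 + r}$)
$21 + B{\left(c{\left(-4,6 \right)},4 \right)} 64 = 21 + \frac{1}{-6 + \frac{-5 - -8 - 12}{-4 + 6}} \cdot 64 = 21 + \frac{1}{-6 + \frac{-5 + 8 - 12}{2}} \cdot 64 = 21 + \frac{1}{-6 + \frac{1}{2} \left(-9\right)} 64 = 21 + \frac{1}{-6 - \frac{9}{2}} \cdot 64 = 21 + \frac{1}{- \frac{21}{2}} \cdot 64 = 21 - \frac{128}{21} = \frac{313}{21}$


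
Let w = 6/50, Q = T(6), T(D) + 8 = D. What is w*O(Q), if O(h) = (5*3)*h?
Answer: -18/5 ≈ -3.6000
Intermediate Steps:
T(D) = -8 + D
Q = -2 (Q = -8 + 6 = -2)
w = 3/25 (w = 6*(1/50) = 3/25 ≈ 0.12000)
O(h) = 15*h
w*O(Q) = 3*(15*(-2))/25 = (3/25)*(-30) = -18/5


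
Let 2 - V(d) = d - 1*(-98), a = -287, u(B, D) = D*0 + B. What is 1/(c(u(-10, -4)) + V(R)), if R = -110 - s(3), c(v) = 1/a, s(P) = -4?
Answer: 287/2869 ≈ 0.10003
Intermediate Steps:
u(B, D) = B (u(B, D) = 0 + B = B)
c(v) = -1/287 (c(v) = 1/(-287) = -1/287)
R = -106 (R = -110 - 1*(-4) = -110 + 4 = -106)
V(d) = -96 - d (V(d) = 2 - (d - 1*(-98)) = 2 - (d + 98) = 2 - (98 + d) = 2 + (-98 - d) = -96 - d)
1/(c(u(-10, -4)) + V(R)) = 1/(-1/287 + (-96 - 1*(-106))) = 1/(-1/287 + (-96 + 106)) = 1/(-1/287 + 10) = 1/(2869/287) = 287/2869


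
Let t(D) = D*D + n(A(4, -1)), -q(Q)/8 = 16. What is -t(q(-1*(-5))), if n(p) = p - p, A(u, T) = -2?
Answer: -16384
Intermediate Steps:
n(p) = 0
q(Q) = -128 (q(Q) = -8*16 = -128)
t(D) = D² (t(D) = D*D + 0 = D² + 0 = D²)
-t(q(-1*(-5))) = -1*(-128)² = -1*16384 = -16384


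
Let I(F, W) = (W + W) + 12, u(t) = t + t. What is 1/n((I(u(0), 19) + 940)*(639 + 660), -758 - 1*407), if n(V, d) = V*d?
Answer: -1/1498201650 ≈ -6.6747e-10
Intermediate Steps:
u(t) = 2*t
I(F, W) = 12 + 2*W (I(F, W) = 2*W + 12 = 12 + 2*W)
1/n((I(u(0), 19) + 940)*(639 + 660), -758 - 1*407) = 1/((((12 + 2*19) + 940)*(639 + 660))*(-758 - 1*407)) = 1/((((12 + 38) + 940)*1299)*(-758 - 407)) = 1/(((50 + 940)*1299)*(-1165)) = 1/((990*1299)*(-1165)) = 1/(1286010*(-1165)) = 1/(-1498201650) = -1/1498201650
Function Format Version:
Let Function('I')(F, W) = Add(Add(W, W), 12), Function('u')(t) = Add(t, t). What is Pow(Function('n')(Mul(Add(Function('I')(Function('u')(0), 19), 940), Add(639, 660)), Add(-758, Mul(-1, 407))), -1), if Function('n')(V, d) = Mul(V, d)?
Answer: Rational(-1, 1498201650) ≈ -6.6747e-10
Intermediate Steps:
Function('u')(t) = Mul(2, t)
Function('I')(F, W) = Add(12, Mul(2, W)) (Function('I')(F, W) = Add(Mul(2, W), 12) = Add(12, Mul(2, W)))
Pow(Function('n')(Mul(Add(Function('I')(Function('u')(0), 19), 940), Add(639, 660)), Add(-758, Mul(-1, 407))), -1) = Pow(Mul(Mul(Add(Add(12, Mul(2, 19)), 940), Add(639, 660)), Add(-758, Mul(-1, 407))), -1) = Pow(Mul(Mul(Add(Add(12, 38), 940), 1299), Add(-758, -407)), -1) = Pow(Mul(Mul(Add(50, 940), 1299), -1165), -1) = Pow(Mul(Mul(990, 1299), -1165), -1) = Pow(Mul(1286010, -1165), -1) = Pow(-1498201650, -1) = Rational(-1, 1498201650)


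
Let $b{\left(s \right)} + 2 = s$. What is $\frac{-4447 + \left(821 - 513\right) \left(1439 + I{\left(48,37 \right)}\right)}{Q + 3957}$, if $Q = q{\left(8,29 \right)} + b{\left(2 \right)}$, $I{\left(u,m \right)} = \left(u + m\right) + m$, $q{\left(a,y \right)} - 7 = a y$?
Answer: $\frac{476341}{4196} \approx 113.52$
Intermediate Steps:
$q{\left(a,y \right)} = 7 + a y$
$b{\left(s \right)} = -2 + s$
$I{\left(u,m \right)} = u + 2 m$ ($I{\left(u,m \right)} = \left(m + u\right) + m = u + 2 m$)
$Q = 239$ ($Q = \left(7 + 8 \cdot 29\right) + \left(-2 + 2\right) = \left(7 + 232\right) + 0 = 239 + 0 = 239$)
$\frac{-4447 + \left(821 - 513\right) \left(1439 + I{\left(48,37 \right)}\right)}{Q + 3957} = \frac{-4447 + \left(821 - 513\right) \left(1439 + \left(48 + 2 \cdot 37\right)\right)}{239 + 3957} = \frac{-4447 + 308 \left(1439 + \left(48 + 74\right)\right)}{4196} = \left(-4447 + 308 \left(1439 + 122\right)\right) \frac{1}{4196} = \left(-4447 + 308 \cdot 1561\right) \frac{1}{4196} = \left(-4447 + 480788\right) \frac{1}{4196} = 476341 \cdot \frac{1}{4196} = \frac{476341}{4196}$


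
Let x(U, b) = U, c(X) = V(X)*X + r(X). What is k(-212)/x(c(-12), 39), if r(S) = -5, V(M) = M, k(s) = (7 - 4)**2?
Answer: 9/139 ≈ 0.064748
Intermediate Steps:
k(s) = 9 (k(s) = 3**2 = 9)
c(X) = -5 + X**2 (c(X) = X*X - 5 = X**2 - 5 = -5 + X**2)
k(-212)/x(c(-12), 39) = 9/(-5 + (-12)**2) = 9/(-5 + 144) = 9/139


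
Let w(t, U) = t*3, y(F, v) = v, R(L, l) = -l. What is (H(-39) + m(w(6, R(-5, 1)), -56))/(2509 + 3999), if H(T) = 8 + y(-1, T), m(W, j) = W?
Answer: -13/6508 ≈ -0.0019975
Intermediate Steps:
w(t, U) = 3*t
H(T) = 8 + T
(H(-39) + m(w(6, R(-5, 1)), -56))/(2509 + 3999) = ((8 - 39) + 3*6)/(2509 + 3999) = (-31 + 18)/6508 = -13*1/6508 = -13/6508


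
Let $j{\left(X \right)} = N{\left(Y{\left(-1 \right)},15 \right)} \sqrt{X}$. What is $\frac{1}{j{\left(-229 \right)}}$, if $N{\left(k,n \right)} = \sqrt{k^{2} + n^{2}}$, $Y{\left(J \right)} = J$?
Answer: $- \frac{i \sqrt{51754}}{51754} \approx - 0.0043957 i$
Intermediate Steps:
$j{\left(X \right)} = \sqrt{226} \sqrt{X}$ ($j{\left(X \right)} = \sqrt{\left(-1\right)^{2} + 15^{2}} \sqrt{X} = \sqrt{1 + 225} \sqrt{X} = \sqrt{226} \sqrt{X}$)
$\frac{1}{j{\left(-229 \right)}} = \frac{1}{\sqrt{226} \sqrt{-229}} = \frac{1}{\sqrt{226} i \sqrt{229}} = \frac{1}{i \sqrt{51754}} = - \frac{i \sqrt{51754}}{51754}$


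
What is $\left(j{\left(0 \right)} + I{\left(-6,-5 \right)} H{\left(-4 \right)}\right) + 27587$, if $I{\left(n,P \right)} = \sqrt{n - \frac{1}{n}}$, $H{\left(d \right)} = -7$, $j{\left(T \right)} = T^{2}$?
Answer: $27587 - \frac{7 i \sqrt{210}}{6} \approx 27587.0 - 16.907 i$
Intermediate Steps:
$\left(j{\left(0 \right)} + I{\left(-6,-5 \right)} H{\left(-4 \right)}\right) + 27587 = \left(0^{2} + \sqrt{-6 - \frac{1}{-6}} \left(-7\right)\right) + 27587 = \left(0 + \sqrt{-6 - - \frac{1}{6}} \left(-7\right)\right) + 27587 = \left(0 + \sqrt{-6 + \frac{1}{6}} \left(-7\right)\right) + 27587 = \left(0 + \sqrt{- \frac{35}{6}} \left(-7\right)\right) + 27587 = \left(0 + \frac{i \sqrt{210}}{6} \left(-7\right)\right) + 27587 = \left(0 - \frac{7 i \sqrt{210}}{6}\right) + 27587 = - \frac{7 i \sqrt{210}}{6} + 27587 = 27587 - \frac{7 i \sqrt{210}}{6}$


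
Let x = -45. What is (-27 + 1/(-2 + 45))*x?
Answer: 52200/43 ≈ 1214.0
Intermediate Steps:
(-27 + 1/(-2 + 45))*x = (-27 + 1/(-2 + 45))*(-45) = (-27 + 1/43)*(-45) = -1160/43*(-45) = 52200/43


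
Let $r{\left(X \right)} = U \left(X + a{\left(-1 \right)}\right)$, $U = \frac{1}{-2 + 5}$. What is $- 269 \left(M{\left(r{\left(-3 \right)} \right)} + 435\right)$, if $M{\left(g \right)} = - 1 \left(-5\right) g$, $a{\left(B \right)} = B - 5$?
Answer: $-112980$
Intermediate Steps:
$a{\left(B \right)} = -5 + B$
$U = \frac{1}{3} \approx 0.33333$
$r{\left(X \right)} = -2 + \frac{X}{3}$ ($r{\left(X \right)} = \frac{X - 6}{3} = \frac{-6 + X}{3} = -2 + \frac{X}{3}$)
$M{\left(g \right)} = 5 g$ ($M{\left(g \right)} = - \left(-5\right) g = 5 g$)
$- 269 \left(M{\left(r{\left(-3 \right)} \right)} + 435\right) = - 269 \left(5 \left(-2 + \frac{1}{3} \left(-3\right)\right) + 435\right) = - 269 \left(5 \left(-2 - 1\right) + 435\right) = - 269 \left(5 \left(-3\right) + 435\right) = - 269 \left(-15 + 435\right) = \left(-269\right) 420 = -112980$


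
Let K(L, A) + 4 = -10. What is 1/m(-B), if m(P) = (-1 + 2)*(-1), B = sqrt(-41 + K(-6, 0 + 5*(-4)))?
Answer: -1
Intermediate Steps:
K(L, A) = -14 (K(L, A) = -4 - 10 = -14)
B = I*sqrt(55) (B = sqrt(-41 - 14) = sqrt(-55) = I*sqrt(55) ≈ 7.4162*I)
m(P) = -1 (m(P) = 1*(-1) = -1)
1/m(-B) = 1/(-1) = -1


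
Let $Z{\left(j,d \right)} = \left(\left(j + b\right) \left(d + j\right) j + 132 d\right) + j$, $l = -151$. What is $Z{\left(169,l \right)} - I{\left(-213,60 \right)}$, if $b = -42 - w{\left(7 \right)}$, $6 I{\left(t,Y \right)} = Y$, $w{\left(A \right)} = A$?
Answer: $345267$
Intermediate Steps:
$I{\left(t,Y \right)} = \frac{Y}{6}$
$b = -49$ ($b = -42 - 7 = -49$)
$Z{\left(j,d \right)} = j + 132 d + j \left(-49 + j\right) \left(d + j\right)$ ($Z{\left(j,d \right)} = \left(\left(j - 49\right) \left(d + j\right) j + 132 d\right) + j = \left(\left(-49 + j\right) \left(d + j\right) j + 132 d\right) + j = \left(j \left(-49 + j\right) \left(d + j\right) + 132 d\right) + j = \left(132 d + j \left(-49 + j\right) \left(d + j\right)\right) + j = j + 132 d + j \left(-49 + j\right) \left(d + j\right)$)
$Z{\left(169,l \right)} - I{\left(-213,60 \right)} = \left(169 + 169^{3} - 49 \cdot 169^{2} + 132 \left(-151\right) - 151 \cdot 169^{2} - \left(-7399\right) 169\right) - \frac{1}{6} \cdot 60 = \left(169 + 4826809 - 1399489 - 19932 - 4312711 + 1250431\right) - 10 = 345277 - 10 = 345267$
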